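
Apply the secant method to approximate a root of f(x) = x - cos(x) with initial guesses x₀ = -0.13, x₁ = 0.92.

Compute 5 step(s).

f(x) = x - cos(x)
x₀ = -0.13, x₁ = 0.92

Secant formula: x_{n+1} = x_n - f(x_n)(x_n - x_{n-1})/(f(x_n) - f(x_{n-1}))

Iteration 1:
  f(-0.130000) = -1.121562
  f(0.920000) = 0.314180
  x_2 = 0.920000 - 0.314180×(0.920000 - (-0.130000))/(0.314180 - (-1.121562))
       = 0.690231
Iteration 2:
  f(0.920000) = 0.314180
  f(0.690231) = -0.080868
  x_3 = 0.690231 - (-0.080868)×(0.690231 - 0.920000)/(-0.080868 - 0.314180)
       = 0.737266
Iteration 3:
  f(0.690231) = -0.080868
  f(0.737266) = -0.003044
  x_4 = 0.737266 - (-0.003044)×(0.737266 - 0.690231)/(-0.003044 - (-0.080868))
       = 0.739105
Iteration 4:
  f(0.737266) = -0.003044
  f(0.739105) = 0.000034
  x_5 = 0.739105 - 0.000034×(0.739105 - 0.737266)/(0.000034 - (-0.003044))
       = 0.739085
Iteration 5:
  f(0.739105) = 0.000034
  f(0.739085) = 0.000000
  x_6 = 0.739085 - 0.000000×(0.739085 - 0.739105)/(0.000000 - 0.000034)
       = 0.739085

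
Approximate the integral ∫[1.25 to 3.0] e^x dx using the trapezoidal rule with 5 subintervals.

f(x) = e^x
a = 1.25, b = 3.0, n = 5
h = (b - a)/n = 0.350000

Trapezoidal rule: (h/2)[f(x₀) + 2f(x₁) + 2f(x₂) + ... + f(xₙ)]

x_0 = 1.2500, f(x_0) = 3.490343, coefficient = 1
x_1 = 1.6000, f(x_1) = 4.953032, coefficient = 2
x_2 = 1.9500, f(x_2) = 7.028688, coefficient = 2
x_3 = 2.3000, f(x_3) = 9.974182, coefficient = 2
x_4 = 2.6500, f(x_4) = 14.154039, coefficient = 2
x_5 = 3.0000, f(x_5) = 20.085537, coefficient = 1

I ≈ (0.350000/2) × 95.795762 = 16.764258
Exact value: 16.595194
Error: 0.169064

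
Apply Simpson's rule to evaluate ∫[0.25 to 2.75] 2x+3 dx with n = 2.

f(x) = 2x+3
a = 0.25, b = 2.75, n = 2
h = (b - a)/n = 1.250000

Simpson's rule: (h/3)[f(x₀) + 4f(x₁) + 2f(x₂) + ... + f(xₙ)]

x_0 = 0.2500, f(x_0) = 3.500000, coefficient = 1
x_1 = 1.5000, f(x_1) = 6.000000, coefficient = 4
x_2 = 2.7500, f(x_2) = 8.500000, coefficient = 1

I ≈ (1.250000/3) × 36.000000 = 15.000000
Exact value: 15.000000
Error: 0.000000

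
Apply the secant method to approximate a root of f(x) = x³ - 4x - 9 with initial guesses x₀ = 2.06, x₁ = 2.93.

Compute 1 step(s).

f(x) = x³ - 4x - 9
x₀ = 2.06, x₁ = 2.93

Secant formula: x_{n+1} = x_n - f(x_n)(x_n - x_{n-1})/(f(x_n) - f(x_{n-1}))

Iteration 1:
  f(2.060000) = -8.498184
  f(2.930000) = 4.433757
  x_2 = 2.930000 - 4.433757×(2.930000 - 2.060000)/(4.433757 - (-8.498184))
       = 2.631718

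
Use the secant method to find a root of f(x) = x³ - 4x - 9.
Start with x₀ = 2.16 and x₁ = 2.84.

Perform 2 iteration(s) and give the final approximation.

f(x) = x³ - 4x - 9
x₀ = 2.16, x₁ = 2.84

Secant formula: x_{n+1} = x_n - f(x_n)(x_n - x_{n-1})/(f(x_n) - f(x_{n-1}))

Iteration 1:
  f(2.160000) = -7.562304
  f(2.840000) = 2.546304
  x_2 = 2.840000 - 2.546304×(2.840000 - 2.160000)/(2.546304 - (-7.562304))
       = 2.668712
Iteration 2:
  f(2.840000) = 2.546304
  f(2.668712) = -0.668224
  x_3 = 2.668712 - (-0.668224)×(2.668712 - 2.840000)/(-0.668224 - 2.546304)
       = 2.704318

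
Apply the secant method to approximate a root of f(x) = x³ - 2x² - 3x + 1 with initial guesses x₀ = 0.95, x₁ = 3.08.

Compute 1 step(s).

f(x) = x³ - 2x² - 3x + 1
x₀ = 0.95, x₁ = 3.08

Secant formula: x_{n+1} = x_n - f(x_n)(x_n - x_{n-1})/(f(x_n) - f(x_{n-1}))

Iteration 1:
  f(0.950000) = -2.797625
  f(3.080000) = 2.005312
  x_2 = 3.080000 - 2.005312×(3.080000 - 0.950000)/(2.005312 - (-2.797625))
       = 2.190687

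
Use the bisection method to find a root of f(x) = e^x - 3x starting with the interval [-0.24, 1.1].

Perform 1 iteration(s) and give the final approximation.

f(x) = e^x - 3x
Initial interval: [-0.24, 1.1]

Iteration 1:
  c_1 = (-0.240000 + 1.100000)/2 = 0.430000
  f(c_1) = f(0.430000) = 0.247258
  f(a) × f(c) ≥ 0, new interval: [0.430000, 1.100000]

After 1 iteration(s), the approximation is c_1 = 0.430000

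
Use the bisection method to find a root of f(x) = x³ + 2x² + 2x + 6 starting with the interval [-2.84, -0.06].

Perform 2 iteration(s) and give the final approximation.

f(x) = x³ + 2x² + 2x + 6
Initial interval: [-2.84, -0.06]

Iteration 1:
  c_1 = (-2.840000 + (-0.060000))/2 = -1.450000
  f(c_1) = f(-1.450000) = 4.256375
  f(a) × f(c) < 0, new interval: [-2.840000, -1.450000]
Iteration 2:
  c_2 = (-2.840000 + (-1.450000))/2 = -2.145000
  f(c_2) = f(-2.145000) = 1.042851
  f(a) × f(c) < 0, new interval: [-2.840000, -2.145000]

After 2 iteration(s), the approximation is c_2 = -2.145000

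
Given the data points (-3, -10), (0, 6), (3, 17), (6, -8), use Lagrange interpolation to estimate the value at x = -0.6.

Lagrange interpolation formula:
P(x) = Σ yᵢ × Lᵢ(x)
where Lᵢ(x) = Π_{j≠i} (x - xⱼ)/(xᵢ - xⱼ)

L_0(-0.6) = (-0.6 - 0)/(-3 - 0) × (-0.6 - 3)/(-3 - 3) × (-0.6 - 6)/(-3 - 6) = 0.088000
L_1(-0.6) = (-0.6 - (-3))/(0 - (-3)) × (-0.6 - 3)/(0 - 3) × (-0.6 - 6)/(0 - 6) = 1.056000
L_2(-0.6) = (-0.6 - (-3))/(3 - (-3)) × (-0.6 - 0)/(3 - 0) × (-0.6 - 6)/(3 - 6) = -0.176000
L_3(-0.6) = (-0.6 - (-3))/(6 - (-3)) × (-0.6 - 0)/(6 - 0) × (-0.6 - 3)/(6 - 3) = 0.032000

P(-0.6) = (-10)×L_0(-0.6) + 6×L_1(-0.6) + 17×L_2(-0.6) + (-8)×L_3(-0.6)
P(-0.6) = 2.208000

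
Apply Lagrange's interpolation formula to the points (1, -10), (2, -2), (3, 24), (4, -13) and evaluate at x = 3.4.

Lagrange interpolation formula:
P(x) = Σ yᵢ × Lᵢ(x)
where Lᵢ(x) = Π_{j≠i} (x - xⱼ)/(xᵢ - xⱼ)

L_0(3.4) = (3.4 - 2)/(1 - 2) × (3.4 - 3)/(1 - 3) × (3.4 - 4)/(1 - 4) = 0.056000
L_1(3.4) = (3.4 - 1)/(2 - 1) × (3.4 - 3)/(2 - 3) × (3.4 - 4)/(2 - 4) = -0.288000
L_2(3.4) = (3.4 - 1)/(3 - 1) × (3.4 - 2)/(3 - 2) × (3.4 - 4)/(3 - 4) = 1.008000
L_3(3.4) = (3.4 - 1)/(4 - 1) × (3.4 - 2)/(4 - 2) × (3.4 - 3)/(4 - 3) = 0.224000

P(3.4) = (-10)×L_0(3.4) + (-2)×L_1(3.4) + 24×L_2(3.4) + (-13)×L_3(3.4)
P(3.4) = 21.296000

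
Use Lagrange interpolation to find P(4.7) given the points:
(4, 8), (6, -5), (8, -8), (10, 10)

Lagrange interpolation formula:
P(x) = Σ yᵢ × Lᵢ(x)
where Lᵢ(x) = Π_{j≠i} (x - xⱼ)/(xᵢ - xⱼ)

L_0(4.7) = (4.7 - 6)/(4 - 6) × (4.7 - 8)/(4 - 8) × (4.7 - 10)/(4 - 10) = 0.473687
L_1(4.7) = (4.7 - 4)/(6 - 4) × (4.7 - 8)/(6 - 8) × (4.7 - 10)/(6 - 10) = 0.765188
L_2(4.7) = (4.7 - 4)/(8 - 4) × (4.7 - 6)/(8 - 6) × (4.7 - 10)/(8 - 10) = -0.301438
L_3(4.7) = (4.7 - 4)/(10 - 4) × (4.7 - 6)/(10 - 6) × (4.7 - 8)/(10 - 8) = 0.062562

P(4.7) = 8×L_0(4.7) + (-5)×L_1(4.7) + (-8)×L_2(4.7) + 10×L_3(4.7)
P(4.7) = 3.000687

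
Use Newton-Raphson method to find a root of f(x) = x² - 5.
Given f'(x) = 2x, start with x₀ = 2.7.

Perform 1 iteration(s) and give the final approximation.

f(x) = x² - 5
f'(x) = 2x
x₀ = 2.7

Newton-Raphson formula: x_{n+1} = x_n - f(x_n)/f'(x_n)

Iteration 1:
  f(2.700000) = 2.290000
  f'(2.700000) = 5.400000
  x_1 = 2.700000 - 2.290000/5.400000 = 2.275926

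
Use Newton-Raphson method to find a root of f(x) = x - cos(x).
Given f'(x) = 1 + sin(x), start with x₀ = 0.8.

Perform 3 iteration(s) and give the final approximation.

f(x) = x - cos(x)
f'(x) = 1 + sin(x)
x₀ = 0.8

Newton-Raphson formula: x_{n+1} = x_n - f(x_n)/f'(x_n)

Iteration 1:
  f(0.800000) = 0.103293
  f'(0.800000) = 1.717356
  x_1 = 0.800000 - 0.103293/1.717356 = 0.739853
Iteration 2:
  f(0.739853) = 0.001286
  f'(0.739853) = 1.674180
  x_2 = 0.739853 - 0.001286/1.674180 = 0.739085
Iteration 3:
  f(0.739085) = 0.000000
  f'(0.739085) = 1.673612
  x_3 = 0.739085 - 0.000000/1.673612 = 0.739085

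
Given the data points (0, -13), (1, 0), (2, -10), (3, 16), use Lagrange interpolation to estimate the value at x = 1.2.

Lagrange interpolation formula:
P(x) = Σ yᵢ × Lᵢ(x)
where Lᵢ(x) = Π_{j≠i} (x - xⱼ)/(xᵢ - xⱼ)

L_0(1.2) = (1.2 - 1)/(0 - 1) × (1.2 - 2)/(0 - 2) × (1.2 - 3)/(0 - 3) = -0.048000
L_1(1.2) = (1.2 - 0)/(1 - 0) × (1.2 - 2)/(1 - 2) × (1.2 - 3)/(1 - 3) = 0.864000
L_2(1.2) = (1.2 - 0)/(2 - 0) × (1.2 - 1)/(2 - 1) × (1.2 - 3)/(2 - 3) = 0.216000
L_3(1.2) = (1.2 - 0)/(3 - 0) × (1.2 - 1)/(3 - 1) × (1.2 - 2)/(3 - 2) = -0.032000

P(1.2) = (-13)×L_0(1.2) + 0×L_1(1.2) + (-10)×L_2(1.2) + 16×L_3(1.2)
P(1.2) = -2.048000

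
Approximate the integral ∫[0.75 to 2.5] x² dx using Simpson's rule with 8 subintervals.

f(x) = x²
a = 0.75, b = 2.5, n = 8
h = (b - a)/n = 0.218750

Simpson's rule: (h/3)[f(x₀) + 4f(x₁) + 2f(x₂) + ... + f(xₙ)]

x_0 = 0.7500, f(x_0) = 0.562500, coefficient = 1
x_1 = 0.9688, f(x_1) = 0.938477, coefficient = 4
x_2 = 1.1875, f(x_2) = 1.410156, coefficient = 2
x_3 = 1.4062, f(x_3) = 1.977539, coefficient = 4
x_4 = 1.6250, f(x_4) = 2.640625, coefficient = 2
x_5 = 1.8438, f(x_5) = 3.399414, coefficient = 4
x_6 = 2.0625, f(x_6) = 4.253906, coefficient = 2
x_7 = 2.2812, f(x_7) = 5.204102, coefficient = 4
x_8 = 2.5000, f(x_8) = 6.250000, coefficient = 1

I ≈ (0.218750/3) × 69.500000 = 5.067708
Exact value: 5.067708
Error: 0.000000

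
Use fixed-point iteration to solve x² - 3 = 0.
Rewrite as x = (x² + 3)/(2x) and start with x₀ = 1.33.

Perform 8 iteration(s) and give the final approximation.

Equation: x² - 3 = 0
Fixed-point form: x = (x² + 3)/(2x)
x₀ = 1.33

x_1 = g(1.330000) = 1.792820
x_2 = g(1.792820) = 1.733081
x_3 = g(1.733081) = 1.732051
x_4 = g(1.732051) = 1.732051
x_5 = g(1.732051) = 1.732051
x_6 = g(1.732051) = 1.732051
x_7 = g(1.732051) = 1.732051
x_8 = g(1.732051) = 1.732051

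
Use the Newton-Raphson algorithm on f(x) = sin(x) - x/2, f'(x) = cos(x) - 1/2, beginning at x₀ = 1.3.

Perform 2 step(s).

f(x) = sin(x) - x/2
f'(x) = cos(x) - 1/2
x₀ = 1.3

Newton-Raphson formula: x_{n+1} = x_n - f(x_n)/f'(x_n)

Iteration 1:
  f(1.300000) = 0.313558
  f'(1.300000) = -0.232501
  x_1 = 1.300000 - 0.313558/(-0.232501) = 2.648631
Iteration 2:
  f(2.648631) = -0.851078
  f'(2.648631) = -1.380935
  x_2 = 2.648631 - (-0.851078)/(-1.380935) = 2.032325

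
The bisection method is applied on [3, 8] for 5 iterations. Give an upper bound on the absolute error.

Bisection error bound: |error| ≤ (b-a)/2^n
|error| ≤ (8 - 3)/2^5 = 5/2^5
|error| ≤ 0.1562500000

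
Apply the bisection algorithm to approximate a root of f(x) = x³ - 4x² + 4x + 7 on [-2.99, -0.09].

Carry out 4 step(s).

f(x) = x³ - 4x² + 4x + 7
Initial interval: [-2.99, -0.09]

Iteration 1:
  c_1 = (-2.990000 + (-0.090000))/2 = -1.540000
  f(c_1) = f(-1.540000) = -12.298664
  f(a) × f(c) ≥ 0, new interval: [-1.540000, -0.090000]
Iteration 2:
  c_2 = (-1.540000 + (-0.090000))/2 = -0.815000
  f(c_2) = f(-0.815000) = 0.541757
  f(a) × f(c) < 0, new interval: [-1.540000, -0.815000]
Iteration 3:
  c_3 = (-1.540000 + (-0.815000))/2 = -1.177500
  f(c_3) = f(-1.177500) = -4.888636
  f(a) × f(c) ≥ 0, new interval: [-1.177500, -0.815000]
Iteration 4:
  c_4 = (-1.177500 + (-0.815000))/2 = -0.996250
  f(c_4) = f(-0.996250) = -1.943848
  f(a) × f(c) ≥ 0, new interval: [-0.996250, -0.815000]

After 4 iteration(s), the approximation is c_4 = -0.996250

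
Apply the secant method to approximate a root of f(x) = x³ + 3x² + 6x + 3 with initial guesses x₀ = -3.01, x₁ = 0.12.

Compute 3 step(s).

f(x) = x³ + 3x² + 6x + 3
x₀ = -3.01, x₁ = 0.12

Secant formula: x_{n+1} = x_n - f(x_n)(x_n - x_{n-1})/(f(x_n) - f(x_{n-1}))

Iteration 1:
  f(-3.010000) = -15.150601
  f(0.120000) = 3.764928
  x_2 = 0.120000 - 3.764928×(0.120000 - (-3.010000))/(3.764928 - (-15.150601))
       = -0.502992
Iteration 2:
  f(0.120000) = 3.764928
  f(-0.502992) = 0.613793
  x_3 = -0.502992 - 0.613793×(-0.502992 - 0.120000)/(0.613793 - 3.764928)
       = -0.624341
Iteration 3:
  f(-0.502992) = 0.613793
  f(-0.624341) = 0.179988
  x_4 = -0.624341 - 0.179988×(-0.624341 - (-0.502992))/(0.179988 - 0.613793)
       = -0.674690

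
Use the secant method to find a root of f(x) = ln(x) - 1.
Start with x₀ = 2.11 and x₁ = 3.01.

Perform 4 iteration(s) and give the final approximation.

f(x) = ln(x) - 1
x₀ = 2.11, x₁ = 3.01

Secant formula: x_{n+1} = x_n - f(x_n)(x_n - x_{n-1})/(f(x_n) - f(x_{n-1}))

Iteration 1:
  f(2.110000) = -0.253312
  f(3.010000) = 0.101940
  x_2 = 3.010000 - 0.101940×(3.010000 - 2.110000)/(0.101940 - (-0.253312))
       = 2.751744
Iteration 2:
  f(3.010000) = 0.101940
  f(2.751744) = 0.012235
  x_3 = 2.751744 - 0.012235×(2.751744 - 3.010000)/(0.012235 - 0.101940)
       = 2.716520
Iteration 3:
  f(2.751744) = 0.012235
  f(2.716520) = -0.000648
  x_4 = 2.716520 - (-0.000648)×(2.716520 - 2.751744)/(-0.000648 - 0.012235)
       = 2.718293
Iteration 4:
  f(2.716520) = -0.000648
  f(2.718293) = 0.000004
  x_5 = 2.718293 - 0.000004×(2.718293 - 2.716520)/(0.000004 - (-0.000648))
       = 2.718282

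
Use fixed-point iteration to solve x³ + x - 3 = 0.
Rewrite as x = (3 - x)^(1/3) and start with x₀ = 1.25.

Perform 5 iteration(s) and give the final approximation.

Equation: x³ + x - 3 = 0
Fixed-point form: x = (3 - x)^(1/3)
x₀ = 1.25

x_1 = g(1.250000) = 1.205071
x_2 = g(1.205071) = 1.215297
x_3 = g(1.215297) = 1.212985
x_4 = g(1.212985) = 1.213508
x_5 = g(1.213508) = 1.213390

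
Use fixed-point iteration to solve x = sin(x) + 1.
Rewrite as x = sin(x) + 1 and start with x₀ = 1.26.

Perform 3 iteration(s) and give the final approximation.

Equation: x = sin(x) + 1
Fixed-point form: x = sin(x) + 1
x₀ = 1.26

x_1 = g(1.260000) = 1.952090
x_2 = g(1.952090) = 1.928184
x_3 = g(1.928184) = 1.936814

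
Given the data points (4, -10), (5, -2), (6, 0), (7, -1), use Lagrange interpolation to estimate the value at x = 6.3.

Lagrange interpolation formula:
P(x) = Σ yᵢ × Lᵢ(x)
where Lᵢ(x) = Π_{j≠i} (x - xⱼ)/(xᵢ - xⱼ)

L_0(6.3) = (6.3 - 5)/(4 - 5) × (6.3 - 6)/(4 - 6) × (6.3 - 7)/(4 - 7) = 0.045500
L_1(6.3) = (6.3 - 4)/(5 - 4) × (6.3 - 6)/(5 - 6) × (6.3 - 7)/(5 - 7) = -0.241500
L_2(6.3) = (6.3 - 4)/(6 - 4) × (6.3 - 5)/(6 - 5) × (6.3 - 7)/(6 - 7) = 1.046500
L_3(6.3) = (6.3 - 4)/(7 - 4) × (6.3 - 5)/(7 - 5) × (6.3 - 6)/(7 - 6) = 0.149500

P(6.3) = (-10)×L_0(6.3) + (-2)×L_1(6.3) + 0×L_2(6.3) + (-1)×L_3(6.3)
P(6.3) = -0.121500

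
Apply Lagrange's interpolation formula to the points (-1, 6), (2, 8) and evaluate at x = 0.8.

Lagrange interpolation formula:
P(x) = Σ yᵢ × Lᵢ(x)
where Lᵢ(x) = Π_{j≠i} (x - xⱼ)/(xᵢ - xⱼ)

L_0(0.8) = (0.8 - 2)/(-1 - 2) = 0.400000
L_1(0.8) = (0.8 - (-1))/(2 - (-1)) = 0.600000

P(0.8) = 6×L_0(0.8) + 8×L_1(0.8)
P(0.8) = 7.200000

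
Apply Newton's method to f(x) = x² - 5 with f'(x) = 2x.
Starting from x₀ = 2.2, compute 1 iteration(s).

f(x) = x² - 5
f'(x) = 2x
x₀ = 2.2

Newton-Raphson formula: x_{n+1} = x_n - f(x_n)/f'(x_n)

Iteration 1:
  f(2.200000) = -0.160000
  f'(2.200000) = 4.400000
  x_1 = 2.200000 - (-0.160000)/4.400000 = 2.236364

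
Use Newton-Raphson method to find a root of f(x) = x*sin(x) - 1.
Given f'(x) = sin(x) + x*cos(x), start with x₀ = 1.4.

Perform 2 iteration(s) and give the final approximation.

f(x) = x*sin(x) - 1
f'(x) = sin(x) + x*cos(x)
x₀ = 1.4

Newton-Raphson formula: x_{n+1} = x_n - f(x_n)/f'(x_n)

Iteration 1:
  f(1.400000) = 0.379630
  f'(1.400000) = 1.223404
  x_1 = 1.400000 - 0.379630/1.223404 = 1.089694
Iteration 2:
  f(1.089694) = -0.034002
  f'(1.089694) = 1.390749
  x_2 = 1.089694 - (-0.034002)/1.390749 = 1.114143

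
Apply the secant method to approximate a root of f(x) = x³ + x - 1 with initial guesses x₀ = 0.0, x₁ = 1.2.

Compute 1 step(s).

f(x) = x³ + x - 1
x₀ = 0.0, x₁ = 1.2

Secant formula: x_{n+1} = x_n - f(x_n)(x_n - x_{n-1})/(f(x_n) - f(x_{n-1}))

Iteration 1:
  f(0.000000) = -1.000000
  f(1.200000) = 1.928000
  x_2 = 1.200000 - 1.928000×(1.200000 - 0.000000)/(1.928000 - (-1.000000))
       = 0.409836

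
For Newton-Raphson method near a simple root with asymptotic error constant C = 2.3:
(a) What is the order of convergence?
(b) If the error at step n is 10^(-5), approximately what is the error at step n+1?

(a) Newton-Raphson has quadratic (order 2) convergence near simple roots.
    This means |e_{n+1}| ≈ C|e_n|².

(b) With |e_n| = 10^(-5) and C = 2.3:
    |e_{n+1}| ≈ 2.3 × (10^(-5))² = 2.3 × 10^(-10)

(a) 2 (quadratic); (b) |e_{n+1}| ≈ 2.300e-10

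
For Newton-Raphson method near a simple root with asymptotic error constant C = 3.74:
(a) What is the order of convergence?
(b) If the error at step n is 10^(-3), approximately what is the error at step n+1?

(a) Newton-Raphson has quadratic (order 2) convergence near simple roots.
    This means |e_{n+1}| ≈ C|e_n|².

(b) With |e_n| = 10^(-3) and C = 3.74:
    |e_{n+1}| ≈ 3.74 × (10^(-3))² = 3.74 × 10^(-6)

(a) 2 (quadratic); (b) |e_{n+1}| ≈ 3.740e-06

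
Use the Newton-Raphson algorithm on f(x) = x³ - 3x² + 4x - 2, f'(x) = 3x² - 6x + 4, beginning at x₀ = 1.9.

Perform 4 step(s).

f(x) = x³ - 3x² + 4x - 2
f'(x) = 3x² - 6x + 4
x₀ = 1.9

Newton-Raphson formula: x_{n+1} = x_n - f(x_n)/f'(x_n)

Iteration 1:
  f(1.900000) = 1.629000
  f'(1.900000) = 3.430000
  x_1 = 1.900000 - 1.629000/3.430000 = 1.425073
Iteration 2:
  f(1.425073) = 0.501878
  f'(1.425073) = 1.542061
  x_2 = 1.425073 - 0.501878/1.542061 = 1.099614
Iteration 3:
  f(1.099614) = 0.100602
  f'(1.099614) = 1.029769
  x_3 = 1.099614 - 0.100602/1.029769 = 1.001920
Iteration 4:
  f(1.001920) = 0.001920
  f'(1.001920) = 1.000011
  x_4 = 1.001920 - 0.001920/1.000011 = 1.000000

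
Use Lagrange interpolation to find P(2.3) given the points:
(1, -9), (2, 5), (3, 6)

Lagrange interpolation formula:
P(x) = Σ yᵢ × Lᵢ(x)
where Lᵢ(x) = Π_{j≠i} (x - xⱼ)/(xᵢ - xⱼ)

L_0(2.3) = (2.3 - 2)/(1 - 2) × (2.3 - 3)/(1 - 3) = -0.105000
L_1(2.3) = (2.3 - 1)/(2 - 1) × (2.3 - 3)/(2 - 3) = 0.910000
L_2(2.3) = (2.3 - 1)/(3 - 1) × (2.3 - 2)/(3 - 2) = 0.195000

P(2.3) = (-9)×L_0(2.3) + 5×L_1(2.3) + 6×L_2(2.3)
P(2.3) = 6.665000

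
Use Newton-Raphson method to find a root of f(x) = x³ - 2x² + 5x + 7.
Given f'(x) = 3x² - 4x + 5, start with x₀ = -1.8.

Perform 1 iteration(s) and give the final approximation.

f(x) = x³ - 2x² + 5x + 7
f'(x) = 3x² - 4x + 5
x₀ = -1.8

Newton-Raphson formula: x_{n+1} = x_n - f(x_n)/f'(x_n)

Iteration 1:
  f(-1.800000) = -14.312000
  f'(-1.800000) = 21.920000
  x_1 = -1.800000 - (-14.312000)/21.920000 = -1.147080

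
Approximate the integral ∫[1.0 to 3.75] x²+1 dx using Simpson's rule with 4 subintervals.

f(x) = x²+1
a = 1.0, b = 3.75, n = 4
h = (b - a)/n = 0.687500

Simpson's rule: (h/3)[f(x₀) + 4f(x₁) + 2f(x₂) + ... + f(xₙ)]

x_0 = 1.0000, f(x_0) = 2.000000, coefficient = 1
x_1 = 1.6875, f(x_1) = 3.847656, coefficient = 4
x_2 = 2.3750, f(x_2) = 6.640625, coefficient = 2
x_3 = 3.0625, f(x_3) = 10.378906, coefficient = 4
x_4 = 3.7500, f(x_4) = 15.062500, coefficient = 1

I ≈ (0.687500/3) × 87.250000 = 19.994792
Exact value: 19.994792
Error: 0.000000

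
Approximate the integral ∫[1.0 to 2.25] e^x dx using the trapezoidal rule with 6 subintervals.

f(x) = e^x
a = 1.0, b = 2.25, n = 6
h = (b - a)/n = 0.208333

Trapezoidal rule: (h/2)[f(x₀) + 2f(x₁) + 2f(x₂) + ... + f(xₙ)]

x_0 = 1.0000, f(x_0) = 2.718282, coefficient = 1
x_1 = 1.2083, f(x_1) = 3.347900, coefficient = 2
x_2 = 1.4167, f(x_2) = 4.123353, coefficient = 2
x_3 = 1.6250, f(x_3) = 5.078419, coefficient = 2
x_4 = 1.8333, f(x_4) = 6.254701, coefficient = 2
x_5 = 2.0417, f(x_5) = 7.703438, coefficient = 2
x_6 = 2.2500, f(x_6) = 9.487736, coefficient = 1

I ≈ (0.208333/2) × 65.221639 = 6.793921
Exact value: 6.769454
Error: 0.024467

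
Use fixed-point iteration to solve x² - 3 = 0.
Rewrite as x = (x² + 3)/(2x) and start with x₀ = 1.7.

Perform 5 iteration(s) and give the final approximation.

Equation: x² - 3 = 0
Fixed-point form: x = (x² + 3)/(2x)
x₀ = 1.7

x_1 = g(1.700000) = 1.732353
x_2 = g(1.732353) = 1.732051
x_3 = g(1.732051) = 1.732051
x_4 = g(1.732051) = 1.732051
x_5 = g(1.732051) = 1.732051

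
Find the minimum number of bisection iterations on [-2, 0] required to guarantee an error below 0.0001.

We need (b-a)/2^n ≤ 0.0001
(0 - (-2))/2^n ≤ 0.0001
2/2^n ≤ 0.0001
2^n ≥ 20000
n ≥ log₂(20000) = 14.29
n ≥ 15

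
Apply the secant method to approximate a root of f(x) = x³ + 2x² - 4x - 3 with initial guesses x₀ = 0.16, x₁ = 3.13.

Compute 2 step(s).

f(x) = x³ + 2x² - 4x - 3
x₀ = 0.16, x₁ = 3.13

Secant formula: x_{n+1} = x_n - f(x_n)(x_n - x_{n-1})/(f(x_n) - f(x_{n-1}))

Iteration 1:
  f(0.160000) = -3.584704
  f(3.130000) = 34.738097
  x_2 = 3.130000 - 34.738097×(3.130000 - 0.160000)/(34.738097 - (-3.584704))
       = 0.437813
Iteration 2:
  f(3.130000) = 34.738097
  f(0.437813) = -4.283971
  x_3 = 0.437813 - (-4.283971)×(0.437813 - 3.130000)/(-4.283971 - 34.738097)
       = 0.733370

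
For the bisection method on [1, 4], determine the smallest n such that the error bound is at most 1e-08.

We need (b-a)/2^n ≤ 1e-08
(4 - 1)/2^n ≤ 1e-08
3/2^n ≤ 1e-08
2^n ≥ 300000000
n ≥ log₂(300000000) = 28.16
n ≥ 29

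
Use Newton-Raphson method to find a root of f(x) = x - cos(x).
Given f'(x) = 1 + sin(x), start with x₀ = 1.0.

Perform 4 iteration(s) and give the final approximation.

f(x) = x - cos(x)
f'(x) = 1 + sin(x)
x₀ = 1.0

Newton-Raphson formula: x_{n+1} = x_n - f(x_n)/f'(x_n)

Iteration 1:
  f(1.000000) = 0.459698
  f'(1.000000) = 1.841471
  x_1 = 1.000000 - 0.459698/1.841471 = 0.750364
Iteration 2:
  f(0.750364) = 0.018923
  f'(0.750364) = 1.681905
  x_2 = 0.750364 - 0.018923/1.681905 = 0.739113
Iteration 3:
  f(0.739113) = 0.000046
  f'(0.739113) = 1.673633
  x_3 = 0.739113 - 0.000046/1.673633 = 0.739085
Iteration 4:
  f(0.739085) = 0.000000
  f'(0.739085) = 1.673612
  x_4 = 0.739085 - 0.000000/1.673612 = 0.739085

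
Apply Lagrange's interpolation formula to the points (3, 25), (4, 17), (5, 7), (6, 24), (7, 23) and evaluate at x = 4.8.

Lagrange interpolation formula:
P(x) = Σ yᵢ × Lᵢ(x)
where Lᵢ(x) = Π_{j≠i} (x - xⱼ)/(xᵢ - xⱼ)

L_0(4.8) = (4.8 - 4)/(3 - 4) × (4.8 - 5)/(3 - 5) × (4.8 - 6)/(3 - 6) × (4.8 - 7)/(3 - 7) = -0.017600
L_1(4.8) = (4.8 - 3)/(4 - 3) × (4.8 - 5)/(4 - 5) × (4.8 - 6)/(4 - 6) × (4.8 - 7)/(4 - 7) = 0.158400
L_2(4.8) = (4.8 - 3)/(5 - 3) × (4.8 - 4)/(5 - 4) × (4.8 - 6)/(5 - 6) × (4.8 - 7)/(5 - 7) = 0.950400
L_3(4.8) = (4.8 - 3)/(6 - 3) × (4.8 - 4)/(6 - 4) × (4.8 - 5)/(6 - 5) × (4.8 - 7)/(6 - 7) = -0.105600
L_4(4.8) = (4.8 - 3)/(7 - 3) × (4.8 - 4)/(7 - 4) × (4.8 - 5)/(7 - 5) × (4.8 - 6)/(7 - 6) = 0.014400

P(4.8) = 25×L_0(4.8) + 17×L_1(4.8) + 7×L_2(4.8) + 24×L_3(4.8) + 23×L_4(4.8)
P(4.8) = 6.702400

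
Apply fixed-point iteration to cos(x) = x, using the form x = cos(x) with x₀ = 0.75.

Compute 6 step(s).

Equation: cos(x) = x
Fixed-point form: x = cos(x)
x₀ = 0.75

x_1 = g(0.750000) = 0.731689
x_2 = g(0.731689) = 0.744047
x_3 = g(0.744047) = 0.735734
x_4 = g(0.735734) = 0.741339
x_5 = g(0.741339) = 0.737565
x_6 = g(0.737565) = 0.740108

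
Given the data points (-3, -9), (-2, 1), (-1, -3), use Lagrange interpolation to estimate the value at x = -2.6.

Lagrange interpolation formula:
P(x) = Σ yᵢ × Lᵢ(x)
where Lᵢ(x) = Π_{j≠i} (x - xⱼ)/(xᵢ - xⱼ)

L_0(-2.6) = (-2.6 - (-2))/(-3 - (-2)) × (-2.6 - (-1))/(-3 - (-1)) = 0.480000
L_1(-2.6) = (-2.6 - (-3))/(-2 - (-3)) × (-2.6 - (-1))/(-2 - (-1)) = 0.640000
L_2(-2.6) = (-2.6 - (-3))/(-1 - (-3)) × (-2.6 - (-2))/(-1 - (-2)) = -0.120000

P(-2.6) = (-9)×L_0(-2.6) + 1×L_1(-2.6) + (-3)×L_2(-2.6)
P(-2.6) = -3.320000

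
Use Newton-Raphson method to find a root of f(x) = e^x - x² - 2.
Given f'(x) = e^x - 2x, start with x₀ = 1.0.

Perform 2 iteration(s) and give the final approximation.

f(x) = e^x - x² - 2
f'(x) = e^x - 2x
x₀ = 1.0

Newton-Raphson formula: x_{n+1} = x_n - f(x_n)/f'(x_n)

Iteration 1:
  f(1.000000) = -0.281718
  f'(1.000000) = 0.718282
  x_1 = 1.000000 - (-0.281718)/0.718282 = 1.392211
Iteration 2:
  f(1.392211) = 0.085485
  f'(1.392211) = 1.239315
  x_2 = 1.392211 - 0.085485/1.239315 = 1.323233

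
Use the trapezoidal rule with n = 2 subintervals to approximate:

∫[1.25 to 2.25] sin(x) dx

f(x) = sin(x)
a = 1.25, b = 2.25, n = 2
h = (b - a)/n = 0.500000

Trapezoidal rule: (h/2)[f(x₀) + 2f(x₁) + 2f(x₂) + ... + f(xₙ)]

x_0 = 1.2500, f(x_0) = 0.948985, coefficient = 1
x_1 = 1.7500, f(x_1) = 0.983986, coefficient = 2
x_2 = 2.2500, f(x_2) = 0.778073, coefficient = 1

I ≈ (0.500000/2) × 3.695030 = 0.923757
Exact value: 0.943496
Error: 0.019739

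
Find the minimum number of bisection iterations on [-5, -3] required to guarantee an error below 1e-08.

We need (b-a)/2^n ≤ 1e-08
(-3 - (-5))/2^n ≤ 1e-08
2/2^n ≤ 1e-08
2^n ≥ 200000000
n ≥ log₂(200000000) = 27.58
n ≥ 28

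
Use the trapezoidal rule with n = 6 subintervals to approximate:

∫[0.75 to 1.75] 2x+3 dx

f(x) = 2x+3
a = 0.75, b = 1.75, n = 6
h = (b - a)/n = 0.166667

Trapezoidal rule: (h/2)[f(x₀) + 2f(x₁) + 2f(x₂) + ... + f(xₙ)]

x_0 = 0.7500, f(x_0) = 4.500000, coefficient = 1
x_1 = 0.9167, f(x_1) = 4.833333, coefficient = 2
x_2 = 1.0833, f(x_2) = 5.166667, coefficient = 2
x_3 = 1.2500, f(x_3) = 5.500000, coefficient = 2
x_4 = 1.4167, f(x_4) = 5.833333, coefficient = 2
x_5 = 1.5833, f(x_5) = 6.166667, coefficient = 2
x_6 = 1.7500, f(x_6) = 6.500000, coefficient = 1

I ≈ (0.166667/2) × 66.000000 = 5.500000
Exact value: 5.500000
Error: 0.000000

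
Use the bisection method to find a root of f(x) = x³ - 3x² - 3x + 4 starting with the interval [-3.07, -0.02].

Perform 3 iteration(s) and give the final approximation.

f(x) = x³ - 3x² - 3x + 4
Initial interval: [-3.07, -0.02]

Iteration 1:
  c_1 = (-3.070000 + (-0.020000))/2 = -1.545000
  f(c_1) = f(-1.545000) = -2.214029
  f(a) × f(c) ≥ 0, new interval: [-1.545000, -0.020000]
Iteration 2:
  c_2 = (-1.545000 + (-0.020000))/2 = -0.782500
  f(c_2) = f(-0.782500) = 4.031452
  f(a) × f(c) < 0, new interval: [-1.545000, -0.782500]
Iteration 3:
  c_3 = (-1.545000 + (-0.782500))/2 = -1.163750
  f(c_3) = f(-1.163750) = 1.852225
  f(a) × f(c) < 0, new interval: [-1.545000, -1.163750]

After 3 iteration(s), the approximation is c_3 = -1.163750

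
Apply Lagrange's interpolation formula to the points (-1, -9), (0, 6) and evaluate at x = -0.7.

Lagrange interpolation formula:
P(x) = Σ yᵢ × Lᵢ(x)
where Lᵢ(x) = Π_{j≠i} (x - xⱼ)/(xᵢ - xⱼ)

L_0(-0.7) = (-0.7 - 0)/(-1 - 0) = 0.700000
L_1(-0.7) = (-0.7 - (-1))/(0 - (-1)) = 0.300000

P(-0.7) = (-9)×L_0(-0.7) + 6×L_1(-0.7)
P(-0.7) = -4.500000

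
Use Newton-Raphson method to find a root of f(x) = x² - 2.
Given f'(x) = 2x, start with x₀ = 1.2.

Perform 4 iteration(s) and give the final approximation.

f(x) = x² - 2
f'(x) = 2x
x₀ = 1.2

Newton-Raphson formula: x_{n+1} = x_n - f(x_n)/f'(x_n)

Iteration 1:
  f(1.200000) = -0.560000
  f'(1.200000) = 2.400000
  x_1 = 1.200000 - (-0.560000)/2.400000 = 1.433333
Iteration 2:
  f(1.433333) = 0.054444
  f'(1.433333) = 2.866667
  x_2 = 1.433333 - 0.054444/2.866667 = 1.414341
Iteration 3:
  f(1.414341) = 0.000361
  f'(1.414341) = 2.828682
  x_3 = 1.414341 - 0.000361/2.828682 = 1.414214
Iteration 4:
  f(1.414214) = 0.000000
  f'(1.414214) = 2.828427
  x_4 = 1.414214 - 0.000000/2.828427 = 1.414214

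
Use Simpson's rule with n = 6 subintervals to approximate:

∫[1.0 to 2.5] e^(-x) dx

f(x) = e^(-x)
a = 1.0, b = 2.5, n = 6
h = (b - a)/n = 0.250000

Simpson's rule: (h/3)[f(x₀) + 4f(x₁) + 2f(x₂) + ... + f(xₙ)]

x_0 = 1.0000, f(x_0) = 0.367879, coefficient = 1
x_1 = 1.2500, f(x_1) = 0.286505, coefficient = 4
x_2 = 1.5000, f(x_2) = 0.223130, coefficient = 2
x_3 = 1.7500, f(x_3) = 0.173774, coefficient = 4
x_4 = 2.0000, f(x_4) = 0.135335, coefficient = 2
x_5 = 2.2500, f(x_5) = 0.105399, coefficient = 4
x_6 = 2.5000, f(x_6) = 0.082085, coefficient = 1

I ≈ (0.250000/3) × 3.429607 = 0.285801
Exact value: 0.285794
Error: 0.000006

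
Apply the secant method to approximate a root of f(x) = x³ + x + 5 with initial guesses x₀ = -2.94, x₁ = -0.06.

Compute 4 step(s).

f(x) = x³ + x + 5
x₀ = -2.94, x₁ = -0.06

Secant formula: x_{n+1} = x_n - f(x_n)(x_n - x_{n-1})/(f(x_n) - f(x_{n-1}))

Iteration 1:
  f(-2.940000) = -23.352184
  f(-0.060000) = 4.939784
  x_2 = -0.060000 - 4.939784×(-0.060000 - (-2.940000))/(4.939784 - (-23.352184))
       = -0.562849
Iteration 2:
  f(-0.060000) = 4.939784
  f(-0.562849) = 4.258842
  x_3 = -0.562849 - 4.258842×(-0.562849 - (-0.060000))/(4.258842 - 4.939784)
       = -3.707833
Iteration 3:
  f(-0.562849) = 4.258842
  f(-3.707833) = -49.683207
  x_4 = -3.707833 - (-49.683207)×(-3.707833 - (-0.562849))/(-49.683207 - 4.258842)
       = -0.811152
Iteration 4:
  f(-3.707833) = -49.683207
  f(-0.811152) = 3.655136
  x_5 = -0.811152 - 3.655136×(-0.811152 - (-3.707833))/(3.655136 - (-49.683207))
       = -1.009654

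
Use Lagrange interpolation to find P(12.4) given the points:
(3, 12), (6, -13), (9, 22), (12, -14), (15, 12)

Lagrange interpolation formula:
P(x) = Σ yᵢ × Lᵢ(x)
where Lᵢ(x) = Π_{j≠i} (x - xⱼ)/(xᵢ - xⱼ)

L_0(12.4) = (12.4 - 6)/(3 - 6) × (12.4 - 9)/(3 - 9) × (12.4 - 12)/(3 - 12) × (12.4 - 15)/(3 - 15) = -0.011641
L_1(12.4) = (12.4 - 3)/(6 - 3) × (12.4 - 9)/(6 - 9) × (12.4 - 12)/(6 - 12) × (12.4 - 15)/(6 - 15) = 0.068392
L_2(12.4) = (12.4 - 3)/(9 - 3) × (12.4 - 6)/(9 - 6) × (12.4 - 12)/(9 - 12) × (12.4 - 15)/(9 - 15) = -0.193106
L_3(12.4) = (12.4 - 3)/(12 - 3) × (12.4 - 6)/(12 - 6) × (12.4 - 9)/(12 - 9) × (12.4 - 15)/(12 - 15) = 1.094268
L_4(12.4) = (12.4 - 3)/(15 - 3) × (12.4 - 6)/(15 - 6) × (12.4 - 9)/(15 - 9) × (12.4 - 12)/(15 - 12) = 0.042087

P(12.4) = 12×L_0(12.4) + (-13)×L_1(12.4) + 22×L_2(12.4) + (-14)×L_3(12.4) + 12×L_4(12.4)
P(12.4) = -20.091832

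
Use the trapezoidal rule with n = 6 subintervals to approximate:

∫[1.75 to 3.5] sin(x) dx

f(x) = sin(x)
a = 1.75, b = 3.5, n = 6
h = (b - a)/n = 0.291667

Trapezoidal rule: (h/2)[f(x₀) + 2f(x₁) + 2f(x₂) + ... + f(xₙ)]

x_0 = 1.7500, f(x_0) = 0.983986, coefficient = 1
x_1 = 2.0417, f(x_1) = 0.891174, coefficient = 2
x_2 = 2.3333, f(x_2) = 0.723086, coefficient = 2
x_3 = 2.6250, f(x_3) = 0.493920, coefficient = 2
x_4 = 2.9167, f(x_4) = 0.223034, coefficient = 2
x_5 = 3.2083, f(x_5) = -0.066691, coefficient = 2
x_6 = 3.5000, f(x_6) = -0.350783, coefficient = 1

I ≈ (0.291667/2) × 5.162249 = 0.752828
Exact value: 0.758211
Error: 0.005383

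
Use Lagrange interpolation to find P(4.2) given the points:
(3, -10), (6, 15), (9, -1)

Lagrange interpolation formula:
P(x) = Σ yᵢ × Lᵢ(x)
where Lᵢ(x) = Π_{j≠i} (x - xⱼ)/(xᵢ - xⱼ)

L_0(4.2) = (4.2 - 6)/(3 - 6) × (4.2 - 9)/(3 - 9) = 0.480000
L_1(4.2) = (4.2 - 3)/(6 - 3) × (4.2 - 9)/(6 - 9) = 0.640000
L_2(4.2) = (4.2 - 3)/(9 - 3) × (4.2 - 6)/(9 - 6) = -0.120000

P(4.2) = (-10)×L_0(4.2) + 15×L_1(4.2) + (-1)×L_2(4.2)
P(4.2) = 4.920000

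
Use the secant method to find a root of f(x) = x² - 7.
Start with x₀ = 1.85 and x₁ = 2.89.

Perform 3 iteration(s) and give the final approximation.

f(x) = x² - 7
x₀ = 1.85, x₁ = 2.89

Secant formula: x_{n+1} = x_n - f(x_n)(x_n - x_{n-1})/(f(x_n) - f(x_{n-1}))

Iteration 1:
  f(1.850000) = -3.577500
  f(2.890000) = 1.352100
  x_2 = 2.890000 - 1.352100×(2.890000 - 1.850000)/(1.352100 - (-3.577500))
       = 2.604747
Iteration 2:
  f(2.890000) = 1.352100
  f(2.604747) = -0.215294
  x_3 = 2.604747 - (-0.215294)×(2.604747 - 2.890000)/(-0.215294 - 1.352100)
       = 2.643929
Iteration 3:
  f(2.604747) = -0.215294
  f(2.643929) = -0.009642
  x_4 = 2.643929 - (-0.009642)×(2.643929 - 2.604747)/(-0.009642 - (-0.215294))
       = 2.645766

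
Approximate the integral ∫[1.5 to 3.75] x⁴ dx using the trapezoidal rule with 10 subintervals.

f(x) = x⁴
a = 1.5, b = 3.75, n = 10
h = (b - a)/n = 0.225000

Trapezoidal rule: (h/2)[f(x₀) + 2f(x₁) + 2f(x₂) + ... + f(xₙ)]

x_0 = 1.5000, f(x_0) = 5.062500, coefficient = 1
x_1 = 1.7250, f(x_1) = 8.854344, coefficient = 2
x_2 = 1.9500, f(x_2) = 14.459006, coefficient = 2
x_3 = 2.1750, f(x_3) = 22.378813, coefficient = 2
x_4 = 2.4000, f(x_4) = 33.177600, coefficient = 2
x_5 = 2.6250, f(x_5) = 47.480713, coefficient = 2
x_6 = 2.8500, f(x_6) = 65.975006, coefficient = 2
x_7 = 3.0750, f(x_7) = 89.408844, coefficient = 2
x_8 = 3.3000, f(x_8) = 118.592100, coefficient = 2
x_9 = 3.5250, f(x_9) = 154.396157, coefficient = 2
x_10 = 3.7500, f(x_10) = 197.753906, coefficient = 1

I ≈ (0.225000/2) × 1312.261573 = 147.629427
Exact value: 146.796680
Error: 0.832747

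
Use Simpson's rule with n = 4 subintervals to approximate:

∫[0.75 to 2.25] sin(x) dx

f(x) = sin(x)
a = 0.75, b = 2.25, n = 4
h = (b - a)/n = 0.375000

Simpson's rule: (h/3)[f(x₀) + 4f(x₁) + 2f(x₂) + ... + f(xₙ)]

x_0 = 0.7500, f(x_0) = 0.681639, coefficient = 1
x_1 = 1.1250, f(x_1) = 0.902268, coefficient = 4
x_2 = 1.5000, f(x_2) = 0.997495, coefficient = 2
x_3 = 1.8750, f(x_3) = 0.954086, coefficient = 4
x_4 = 2.2500, f(x_4) = 0.778073, coefficient = 1

I ≈ (0.375000/3) × 10.880115 = 1.360014
Exact value: 1.359862
Error: 0.000152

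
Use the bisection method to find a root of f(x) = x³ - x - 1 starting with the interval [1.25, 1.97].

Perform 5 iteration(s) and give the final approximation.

f(x) = x³ - x - 1
Initial interval: [1.25, 1.97]

Iteration 1:
  c_1 = (1.250000 + 1.970000)/2 = 1.610000
  f(c_1) = f(1.610000) = 1.563281
  f(a) × f(c) < 0, new interval: [1.250000, 1.610000]
Iteration 2:
  c_2 = (1.250000 + 1.610000)/2 = 1.430000
  f(c_2) = f(1.430000) = 0.494207
  f(a) × f(c) < 0, new interval: [1.250000, 1.430000]
Iteration 3:
  c_3 = (1.250000 + 1.430000)/2 = 1.340000
  f(c_3) = f(1.340000) = 0.066104
  f(a) × f(c) < 0, new interval: [1.250000, 1.340000]
Iteration 4:
  c_4 = (1.250000 + 1.340000)/2 = 1.295000
  f(c_4) = f(1.295000) = -0.123253
  f(a) × f(c) ≥ 0, new interval: [1.295000, 1.340000]
Iteration 5:
  c_5 = (1.295000 + 1.340000)/2 = 1.317500
  f(c_5) = f(1.317500) = -0.030575
  f(a) × f(c) ≥ 0, new interval: [1.317500, 1.340000]

After 5 iteration(s), the approximation is c_5 = 1.317500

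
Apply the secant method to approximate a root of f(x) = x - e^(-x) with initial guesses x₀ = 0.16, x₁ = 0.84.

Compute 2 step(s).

f(x) = x - e^(-x)
x₀ = 0.16, x₁ = 0.84

Secant formula: x_{n+1} = x_n - f(x_n)(x_n - x_{n-1})/(f(x_n) - f(x_{n-1}))

Iteration 1:
  f(0.160000) = -0.692144
  f(0.840000) = 0.408289
  x_2 = 0.840000 - 0.408289×(0.840000 - 0.160000)/(0.408289 - (-0.692144))
       = 0.587702
Iteration 2:
  f(0.840000) = 0.408289
  f(0.587702) = 0.032100
  x_3 = 0.587702 - 0.032100×(0.587702 - 0.840000)/(0.032100 - 0.408289)
       = 0.566174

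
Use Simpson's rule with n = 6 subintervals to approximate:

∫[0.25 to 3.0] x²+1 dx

f(x) = x²+1
a = 0.25, b = 3.0, n = 6
h = (b - a)/n = 0.458333

Simpson's rule: (h/3)[f(x₀) + 4f(x₁) + 2f(x₂) + ... + f(xₙ)]

x_0 = 0.2500, f(x_0) = 1.062500, coefficient = 1
x_1 = 0.7083, f(x_1) = 1.501736, coefficient = 4
x_2 = 1.1667, f(x_2) = 2.361111, coefficient = 2
x_3 = 1.6250, f(x_3) = 3.640625, coefficient = 4
x_4 = 2.0833, f(x_4) = 5.340278, coefficient = 2
x_5 = 2.5417, f(x_5) = 7.460069, coefficient = 4
x_6 = 3.0000, f(x_6) = 10.000000, coefficient = 1

I ≈ (0.458333/3) × 76.875000 = 11.744792
Exact value: 11.744792
Error: 0.000000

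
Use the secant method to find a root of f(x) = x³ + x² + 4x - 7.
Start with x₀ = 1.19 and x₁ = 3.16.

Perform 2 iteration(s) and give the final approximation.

f(x) = x³ + x² + 4x - 7
x₀ = 1.19, x₁ = 3.16

Secant formula: x_{n+1} = x_n - f(x_n)(x_n - x_{n-1})/(f(x_n) - f(x_{n-1}))

Iteration 1:
  f(1.190000) = 0.861259
  f(3.160000) = 47.180096
  x_2 = 3.160000 - 47.180096×(3.160000 - 1.190000)/(47.180096 - 0.861259)
       = 1.153370
Iteration 2:
  f(3.160000) = 47.180096
  f(1.153370) = 0.478022
  x_3 = 1.153370 - 0.478022×(1.153370 - 3.160000)/(0.478022 - 47.180096)
       = 1.132831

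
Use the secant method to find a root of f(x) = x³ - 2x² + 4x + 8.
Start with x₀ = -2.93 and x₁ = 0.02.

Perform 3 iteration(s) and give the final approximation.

f(x) = x³ - 2x² + 4x + 8
x₀ = -2.93, x₁ = 0.02

Secant formula: x_{n+1} = x_n - f(x_n)(x_n - x_{n-1})/(f(x_n) - f(x_{n-1}))

Iteration 1:
  f(-2.930000) = -46.043557
  f(0.020000) = 8.079208
  x_2 = 0.020000 - 8.079208×(0.020000 - (-2.930000))/(8.079208 - (-46.043557))
       = -0.420363
Iteration 2:
  f(0.020000) = 8.079208
  f(-0.420363) = 5.890858
  x_3 = -0.420363 - 5.890858×(-0.420363 - 0.020000)/(5.890858 - 8.079208)
       = -1.605784
Iteration 3:
  f(-0.420363) = 5.890858
  f(-1.605784) = -7.720796
  x_4 = -1.605784 - (-7.720796)×(-1.605784 - (-0.420363))/(-7.720796 - 5.890858)
       = -0.933390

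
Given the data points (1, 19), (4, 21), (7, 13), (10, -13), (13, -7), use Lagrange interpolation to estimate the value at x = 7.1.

Lagrange interpolation formula:
P(x) = Σ yᵢ × Lᵢ(x)
where Lᵢ(x) = Π_{j≠i} (x - xⱼ)/(xᵢ - xⱼ)

L_0(7.1) = (7.1 - 4)/(1 - 4) × (7.1 - 7)/(1 - 7) × (7.1 - 10)/(1 - 10) × (7.1 - 13)/(1 - 13) = 0.002728
L_1(7.1) = (7.1 - 1)/(4 - 1) × (7.1 - 7)/(4 - 7) × (7.1 - 10)/(4 - 10) × (7.1 - 13)/(4 - 13) = -0.021476
L_2(7.1) = (7.1 - 1)/(7 - 1) × (7.1 - 4)/(7 - 4) × (7.1 - 10)/(7 - 10) × (7.1 - 13)/(7 - 13) = 0.998611
L_3(7.1) = (7.1 - 1)/(10 - 1) × (7.1 - 4)/(10 - 4) × (7.1 - 7)/(10 - 7) × (7.1 - 13)/(10 - 13) = 0.022957
L_4(7.1) = (7.1 - 1)/(13 - 1) × (7.1 - 4)/(13 - 4) × (7.1 - 7)/(13 - 7) × (7.1 - 10)/(13 - 10) = -0.002821

P(7.1) = 19×L_0(7.1) + 21×L_1(7.1) + 13×L_2(7.1) + (-13)×L_3(7.1) + (-7)×L_4(7.1)
P(7.1) = 12.304114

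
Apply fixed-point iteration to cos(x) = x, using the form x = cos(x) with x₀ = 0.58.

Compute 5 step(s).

Equation: cos(x) = x
Fixed-point form: x = cos(x)
x₀ = 0.58

x_1 = g(0.580000) = 0.836463
x_2 = g(0.836463) = 0.670093
x_3 = g(0.670093) = 0.783764
x_4 = g(0.783764) = 0.708261
x_5 = g(0.708261) = 0.759494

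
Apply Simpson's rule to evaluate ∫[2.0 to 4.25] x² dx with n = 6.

f(x) = x²
a = 2.0, b = 4.25, n = 6
h = (b - a)/n = 0.375000

Simpson's rule: (h/3)[f(x₀) + 4f(x₁) + 2f(x₂) + ... + f(xₙ)]

x_0 = 2.0000, f(x_0) = 4.000000, coefficient = 1
x_1 = 2.3750, f(x_1) = 5.640625, coefficient = 4
x_2 = 2.7500, f(x_2) = 7.562500, coefficient = 2
x_3 = 3.1250, f(x_3) = 9.765625, coefficient = 4
x_4 = 3.5000, f(x_4) = 12.250000, coefficient = 2
x_5 = 3.8750, f(x_5) = 15.015625, coefficient = 4
x_6 = 4.2500, f(x_6) = 18.062500, coefficient = 1

I ≈ (0.375000/3) × 183.375000 = 22.921875
Exact value: 22.921875
Error: 0.000000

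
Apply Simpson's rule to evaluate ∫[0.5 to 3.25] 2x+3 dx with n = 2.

f(x) = 2x+3
a = 0.5, b = 3.25, n = 2
h = (b - a)/n = 1.375000

Simpson's rule: (h/3)[f(x₀) + 4f(x₁) + 2f(x₂) + ... + f(xₙ)]

x_0 = 0.5000, f(x_0) = 4.000000, coefficient = 1
x_1 = 1.8750, f(x_1) = 6.750000, coefficient = 4
x_2 = 3.2500, f(x_2) = 9.500000, coefficient = 1

I ≈ (1.375000/3) × 40.500000 = 18.562500
Exact value: 18.562500
Error: 0.000000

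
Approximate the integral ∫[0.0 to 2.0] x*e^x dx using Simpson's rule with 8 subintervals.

f(x) = x*e^x
a = 0.0, b = 2.0, n = 8
h = (b - a)/n = 0.250000

Simpson's rule: (h/3)[f(x₀) + 4f(x₁) + 2f(x₂) + ... + f(xₙ)]

x_0 = 0.0000, f(x_0) = 0.000000, coefficient = 1
x_1 = 0.2500, f(x_1) = 0.321006, coefficient = 4
x_2 = 0.5000, f(x_2) = 0.824361, coefficient = 2
x_3 = 0.7500, f(x_3) = 1.587750, coefficient = 4
x_4 = 1.0000, f(x_4) = 2.718282, coefficient = 2
x_5 = 1.2500, f(x_5) = 4.362929, coefficient = 4
x_6 = 1.5000, f(x_6) = 6.722534, coefficient = 2
x_7 = 1.7500, f(x_7) = 10.070555, coefficient = 4
x_8 = 2.0000, f(x_8) = 14.778112, coefficient = 1

I ≈ (0.250000/3) × 100.677423 = 8.389785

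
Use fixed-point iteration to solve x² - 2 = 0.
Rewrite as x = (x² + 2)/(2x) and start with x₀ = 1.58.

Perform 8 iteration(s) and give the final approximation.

Equation: x² - 2 = 0
Fixed-point form: x = (x² + 2)/(2x)
x₀ = 1.58

x_1 = g(1.580000) = 1.422911
x_2 = g(1.422911) = 1.414240
x_3 = g(1.414240) = 1.414214
x_4 = g(1.414214) = 1.414214
x_5 = g(1.414214) = 1.414214
x_6 = g(1.414214) = 1.414214
x_7 = g(1.414214) = 1.414214
x_8 = g(1.414214) = 1.414214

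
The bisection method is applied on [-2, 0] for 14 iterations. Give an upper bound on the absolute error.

Bisection error bound: |error| ≤ (b-a)/2^n
|error| ≤ (0 - (-2))/2^14 = 2/2^14
|error| ≤ 0.0001220703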